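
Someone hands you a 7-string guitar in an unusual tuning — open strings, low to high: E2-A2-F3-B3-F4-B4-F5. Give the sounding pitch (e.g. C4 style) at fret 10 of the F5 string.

D#6

The open F5 string plus 10 semitones: F–F#–G–G#–…–C#–D–D#.
The walk passes from B into C once, so the octave number goes from 5 to 6.
(Equivalently spelled Eb6.)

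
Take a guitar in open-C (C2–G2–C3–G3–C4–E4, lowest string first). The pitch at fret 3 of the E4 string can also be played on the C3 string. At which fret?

E4 at fret 3 is E4 + 3 semitones = G4.
The open C3 string is 16 semitones below the open E4, so the same pitch on the C3 string lies at fret 3 + 16 = 19.

19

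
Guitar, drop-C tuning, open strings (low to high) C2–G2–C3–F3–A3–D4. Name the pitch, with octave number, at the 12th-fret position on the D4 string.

D5

Each fret is one semitone, so D4 + 12 = D5.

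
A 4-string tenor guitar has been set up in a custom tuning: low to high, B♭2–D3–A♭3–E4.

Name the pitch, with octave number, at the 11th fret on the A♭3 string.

G4

The open A♭3 string plus 11 semitones: Ab–A–Bb–B–…–F–Gb–G.
The walk passes from B into C once, so the octave number goes from 3 to 4.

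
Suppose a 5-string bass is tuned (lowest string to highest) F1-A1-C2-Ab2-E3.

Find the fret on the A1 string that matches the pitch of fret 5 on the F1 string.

1

Fret 5 on F1 is MIDI 29 + 5 = 34 (Bb1). On the A1 string (open MIDI 33), that pitch is 34 − 33 = fret 1.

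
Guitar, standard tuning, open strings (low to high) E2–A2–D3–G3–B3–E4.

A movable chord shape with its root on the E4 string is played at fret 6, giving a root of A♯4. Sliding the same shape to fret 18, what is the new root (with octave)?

A♯5

Moving from fret 6 to fret 18 shifts the root by 12 semitones.
A♯4 up 12 semitones is A♯5.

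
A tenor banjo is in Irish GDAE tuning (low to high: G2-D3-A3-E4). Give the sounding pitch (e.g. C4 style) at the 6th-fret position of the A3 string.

A3 is MIDI 57. Adding 6 gives 63, which is D#4.
(Equivalently spelled Eb4.)

D#4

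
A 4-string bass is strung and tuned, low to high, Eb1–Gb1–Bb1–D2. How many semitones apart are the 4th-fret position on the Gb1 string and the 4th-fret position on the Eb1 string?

3 semitones

Gb1 at fret 4 → Bb1 (MIDI 34); Eb1 at fret 4 → G1 (MIDI 31).
34 − 31 = 3, so the two pitches are 3 semitones apart, with Bb1 the higher.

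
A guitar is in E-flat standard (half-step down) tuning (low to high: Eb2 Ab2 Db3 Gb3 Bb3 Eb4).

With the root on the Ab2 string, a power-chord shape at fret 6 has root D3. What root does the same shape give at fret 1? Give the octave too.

Moving from fret 6 to fret 1 shifts the root by -5 semitones.
D3 down 5 semitones is A2.

A2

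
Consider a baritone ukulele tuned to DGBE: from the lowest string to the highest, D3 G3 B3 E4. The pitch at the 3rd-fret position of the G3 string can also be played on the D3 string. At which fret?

8

Fret 3 on G3 is MIDI 55 + 3 = 58 (A#3). On the D3 string (open MIDI 50), that pitch is 58 − 50 = fret 8.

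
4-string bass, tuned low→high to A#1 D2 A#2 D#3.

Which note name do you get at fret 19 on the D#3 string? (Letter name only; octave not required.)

A#

The open D#3 string plus 19 semitones: D#–E–F–F#–…–G#–A–A#.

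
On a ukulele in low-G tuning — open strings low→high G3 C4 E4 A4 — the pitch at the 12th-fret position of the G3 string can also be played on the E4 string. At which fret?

3

Fret 12 on G3 is MIDI 55 + 12 = 67 (G4). On the E4 string (open MIDI 64), that pitch is 67 − 64 = fret 3.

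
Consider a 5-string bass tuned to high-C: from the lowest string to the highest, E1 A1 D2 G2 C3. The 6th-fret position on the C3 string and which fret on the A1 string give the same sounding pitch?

21

C3 at fret 6 is C3 + 6 semitones = F#3.
The open A1 string is 15 semitones below the open C3, so the same pitch on the A1 string lies at fret 6 + 15 = 21.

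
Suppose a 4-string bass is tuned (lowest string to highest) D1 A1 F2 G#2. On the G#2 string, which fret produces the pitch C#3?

C#3 is 5 semitones above the open G#2 (G#–A–A#–B–C–C#), so it sits at fret 5.

5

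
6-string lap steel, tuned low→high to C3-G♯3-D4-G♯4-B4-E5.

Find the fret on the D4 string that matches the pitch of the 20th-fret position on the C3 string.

6

Fret 20 on C3 is MIDI 48 + 20 = 68 (G♯4). On the D4 string (open MIDI 62), that pitch is 68 − 62 = fret 6.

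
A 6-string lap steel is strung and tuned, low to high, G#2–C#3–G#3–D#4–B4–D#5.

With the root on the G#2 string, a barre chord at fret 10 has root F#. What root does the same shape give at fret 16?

C

Moving from fret 10 to fret 16 shifts the root by 6 semitones.
F# up 6 semitones is C.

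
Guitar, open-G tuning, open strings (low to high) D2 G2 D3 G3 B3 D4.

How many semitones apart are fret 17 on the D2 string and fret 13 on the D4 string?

D2 at fret 17 → G3 (MIDI 55); D4 at fret 13 → D#5 (MIDI 75).
55 − 75 = -20, so the two pitches are 20 semitones apart, with D#5 the higher.

20 semitones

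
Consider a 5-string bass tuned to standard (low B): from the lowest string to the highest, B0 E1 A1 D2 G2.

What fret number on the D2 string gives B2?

B2 is 9 semitones above the open D2 (D–D#–E–F–F#–G–G#–A–A#–B), so it sits at fret 9.

9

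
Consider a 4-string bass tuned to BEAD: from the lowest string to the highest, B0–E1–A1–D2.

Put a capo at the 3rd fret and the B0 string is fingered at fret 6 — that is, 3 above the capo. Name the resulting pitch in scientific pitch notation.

The capo raises the open B0 by 3 semitones to D1; fretting 3 more gives B0 + 3 + 3 = B0 + 6 semitones = F1.

F1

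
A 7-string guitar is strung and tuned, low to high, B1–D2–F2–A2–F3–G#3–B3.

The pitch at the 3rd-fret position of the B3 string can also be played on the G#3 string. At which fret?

Fret 3 on B3 is MIDI 59 + 3 = 62 (D4). On the G#3 string (open MIDI 56), that pitch is 62 − 56 = fret 6.

6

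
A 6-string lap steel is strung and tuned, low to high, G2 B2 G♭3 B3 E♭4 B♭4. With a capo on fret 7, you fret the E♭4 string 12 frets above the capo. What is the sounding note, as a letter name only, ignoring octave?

B♭

The capo raises the open E♭4 by 7 semitones to B♭4; fretting 12 more gives E♭4 + 7 + 12 = E♭4 + 19 semitones, landing on B♭.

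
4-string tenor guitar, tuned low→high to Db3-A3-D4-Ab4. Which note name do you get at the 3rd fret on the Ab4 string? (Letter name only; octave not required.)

B

Each fret is one semitone, so Ab4 + 3 = B.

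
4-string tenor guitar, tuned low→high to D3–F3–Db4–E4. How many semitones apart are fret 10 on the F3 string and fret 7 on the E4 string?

F3 at fret 10 → Eb4 (MIDI 63); E4 at fret 7 → B4 (MIDI 71).
63 − 71 = -8, so the two pitches are 8 semitones apart, with B4 the higher.

8 semitones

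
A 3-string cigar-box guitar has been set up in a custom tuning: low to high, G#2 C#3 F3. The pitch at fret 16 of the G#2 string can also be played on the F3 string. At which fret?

G#2 at fret 16 is G#2 + 16 semitones = C4.
The open F3 string is 9 semitones above the open G#2, so the same pitch on the F3 string lies at fret 16 − 9 = 7.

7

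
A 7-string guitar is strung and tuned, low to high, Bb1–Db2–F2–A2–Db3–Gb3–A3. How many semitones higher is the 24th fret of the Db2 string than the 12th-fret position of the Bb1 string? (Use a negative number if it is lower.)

15 semitones

Db2 at fret 24 → Db4 (MIDI 61); Bb1 at fret 12 → Bb2 (MIDI 46).
61 − 46 = 15, so the two pitches are 15 semitones apart.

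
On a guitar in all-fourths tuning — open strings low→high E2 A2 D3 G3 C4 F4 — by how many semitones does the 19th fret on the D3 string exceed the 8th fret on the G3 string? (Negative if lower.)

6 semitones

D3 at fret 19 → A4 (MIDI 69); G3 at fret 8 → D#4 (MIDI 63).
69 − 63 = 6, so the two pitches are 6 semitones apart.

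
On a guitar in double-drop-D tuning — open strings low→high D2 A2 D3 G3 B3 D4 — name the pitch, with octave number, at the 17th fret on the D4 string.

G5

The open D4 string plus 17 semitones: D–D#–E–F–…–F–F#–G.
The walk passes from B into C once, so the octave number goes from 4 to 5.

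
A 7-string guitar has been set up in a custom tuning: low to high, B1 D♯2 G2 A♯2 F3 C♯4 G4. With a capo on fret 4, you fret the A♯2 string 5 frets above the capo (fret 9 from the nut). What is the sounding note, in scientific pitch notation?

The capo raises the open A♯2 by 4 semitones to D3; fretting 5 more gives A♯2 + 4 + 5 = A♯2 + 9 semitones = G3.

G3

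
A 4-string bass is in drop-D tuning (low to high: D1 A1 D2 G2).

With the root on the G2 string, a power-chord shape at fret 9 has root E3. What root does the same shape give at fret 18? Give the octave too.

Moving from fret 9 to fret 18 shifts the root by 9 semitones.
E3 up 9 semitones is C#4.

C#4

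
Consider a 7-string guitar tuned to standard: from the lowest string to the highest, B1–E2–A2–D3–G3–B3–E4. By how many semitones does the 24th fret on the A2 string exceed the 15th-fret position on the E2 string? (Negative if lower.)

A2 at fret 24 → A4 (MIDI 69); E2 at fret 15 → G3 (MIDI 55).
69 − 55 = 14, so the two pitches are 14 semitones apart.

14 semitones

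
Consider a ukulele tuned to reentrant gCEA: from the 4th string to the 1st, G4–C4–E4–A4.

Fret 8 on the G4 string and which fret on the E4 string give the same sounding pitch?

Fret 8 on G4 is MIDI 67 + 8 = 75 (D#5). On the E4 string (open MIDI 64), that pitch is 75 − 64 = fret 11.

11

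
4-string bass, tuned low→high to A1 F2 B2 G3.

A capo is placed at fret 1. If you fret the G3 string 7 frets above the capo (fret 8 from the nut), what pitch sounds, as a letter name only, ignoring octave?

The capo raises the open G3 by 1 semitone to G#3; fretting 7 more gives G3 + 1 + 7 = G3 + 8 semitones, landing on D#.

D#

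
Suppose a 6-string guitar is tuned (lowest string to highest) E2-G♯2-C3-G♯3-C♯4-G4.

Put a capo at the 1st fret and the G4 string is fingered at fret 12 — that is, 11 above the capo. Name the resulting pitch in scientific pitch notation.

G5

The capo raises the open G4 by 1 semitone to G♯4; fretting 11 more gives G4 + 1 + 11 = G4 + 12 semitones = G5.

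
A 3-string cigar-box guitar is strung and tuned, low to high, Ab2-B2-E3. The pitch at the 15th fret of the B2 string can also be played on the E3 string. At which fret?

10

Fret 15 on B2 is MIDI 47 + 15 = 62 (D4). On the E3 string (open MIDI 52), that pitch is 62 − 52 = fret 10.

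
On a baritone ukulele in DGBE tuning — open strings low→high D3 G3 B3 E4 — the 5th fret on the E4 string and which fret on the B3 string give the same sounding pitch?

10

E4 at fret 5 is E4 + 5 semitones = A4.
The open B3 string is 5 semitones below the open E4, so the same pitch on the B3 string lies at fret 5 + 5 = 10.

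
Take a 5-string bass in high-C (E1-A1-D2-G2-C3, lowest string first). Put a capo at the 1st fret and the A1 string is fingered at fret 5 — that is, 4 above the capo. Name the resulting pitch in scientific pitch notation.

The capo raises the open A1 by 1 semitone to A♯1; fretting 4 more gives A1 + 1 + 4 = A1 + 5 semitones = D2.

D2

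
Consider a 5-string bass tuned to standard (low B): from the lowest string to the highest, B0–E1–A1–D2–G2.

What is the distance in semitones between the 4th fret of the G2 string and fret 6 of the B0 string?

18 semitones

G2 at fret 4 → B2 (MIDI 47); B0 at fret 6 → F1 (MIDI 29).
47 − 29 = 18, so the two pitches are 18 semitones apart, with B2 the higher.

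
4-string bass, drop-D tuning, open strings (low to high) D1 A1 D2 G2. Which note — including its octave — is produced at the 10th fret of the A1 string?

A1 is MIDI 33. Adding 10 gives 43, which is G2.

G2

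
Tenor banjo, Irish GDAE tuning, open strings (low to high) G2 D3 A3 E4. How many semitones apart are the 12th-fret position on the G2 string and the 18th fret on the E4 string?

G2 at fret 12 → G3 (MIDI 55); E4 at fret 18 → A♯5 (MIDI 82).
55 − 82 = -27, so the two pitches are 27 semitones apart, with A♯5 the higher.

27 semitones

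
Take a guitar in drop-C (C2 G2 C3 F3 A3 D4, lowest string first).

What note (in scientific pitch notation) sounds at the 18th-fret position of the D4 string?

G♯5

The open D4 string plus 18 semitones: D–D#–E–F–…–F#–G–G#.
The walk passes from B into C once, so the octave number goes from 4 to 5.
(Equivalently spelled A♭5.)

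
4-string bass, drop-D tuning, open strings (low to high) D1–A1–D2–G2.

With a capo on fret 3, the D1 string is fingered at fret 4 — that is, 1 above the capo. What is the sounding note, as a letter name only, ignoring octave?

The capo raises the open D1 by 3 semitones to F1; fretting 1 more gives D1 + 3 + 1 = D1 + 4 semitones, landing on F#.
(Also written Gb.)

F#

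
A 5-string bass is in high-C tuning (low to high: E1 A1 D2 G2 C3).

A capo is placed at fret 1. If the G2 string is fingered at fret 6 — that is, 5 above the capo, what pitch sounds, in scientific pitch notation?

The capo raises the open G2 by 1 semitone to G#2; fretting 5 more gives G2 + 1 + 5 = G2 + 6 semitones = C#3.

C#3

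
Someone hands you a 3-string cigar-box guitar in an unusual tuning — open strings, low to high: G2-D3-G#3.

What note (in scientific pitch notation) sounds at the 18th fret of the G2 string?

G2 is MIDI 43. Adding 18 gives 61, which is C#4.
(Equivalently spelled Db4.)

C#4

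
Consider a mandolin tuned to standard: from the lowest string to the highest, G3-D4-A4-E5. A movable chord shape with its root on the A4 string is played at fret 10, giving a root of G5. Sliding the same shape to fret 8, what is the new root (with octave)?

Moving from fret 10 to fret 8 shifts the root by -2 semitones.
G5 down 2 semitones is F5.

F5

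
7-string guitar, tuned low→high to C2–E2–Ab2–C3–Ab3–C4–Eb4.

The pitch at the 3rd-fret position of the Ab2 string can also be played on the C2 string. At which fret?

11

Ab2 at fret 3 is Ab2 + 3 semitones = B2.
The open C2 string is 8 semitones below the open Ab2, so the same pitch on the C2 string lies at fret 3 + 8 = 11.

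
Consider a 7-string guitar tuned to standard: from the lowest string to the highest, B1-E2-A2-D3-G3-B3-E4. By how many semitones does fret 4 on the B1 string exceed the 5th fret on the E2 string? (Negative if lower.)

B1 at fret 4 → D♯2 (MIDI 39); E2 at fret 5 → A2 (MIDI 45).
39 − 45 = -6, so the two pitches are 6 semitones apart.

-6 semitones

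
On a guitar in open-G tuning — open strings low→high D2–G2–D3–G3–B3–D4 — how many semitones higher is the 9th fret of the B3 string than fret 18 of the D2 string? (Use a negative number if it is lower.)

12 semitones

B3 at fret 9 → G#4 (MIDI 68); D2 at fret 18 → G#3 (MIDI 56).
68 − 56 = 12, so the two pitches are 12 semitones apart.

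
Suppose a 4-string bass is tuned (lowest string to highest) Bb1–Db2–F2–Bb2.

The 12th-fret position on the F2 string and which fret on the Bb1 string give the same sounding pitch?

Fret 12 on F2 is MIDI 41 + 12 = 53 (F3). On the Bb1 string (open MIDI 34), that pitch is 53 − 34 = fret 19.

19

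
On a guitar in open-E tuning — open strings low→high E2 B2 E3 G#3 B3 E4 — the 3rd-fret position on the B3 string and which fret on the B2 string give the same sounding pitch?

15

B3 at fret 3 is B3 + 3 semitones = D4.
The open B2 string is 12 semitones below the open B3, so the same pitch on the B2 string lies at fret 3 + 12 = 15.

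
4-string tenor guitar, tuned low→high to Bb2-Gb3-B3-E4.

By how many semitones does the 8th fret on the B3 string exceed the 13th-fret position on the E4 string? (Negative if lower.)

-10 semitones

B3 at fret 8 → G4 (MIDI 67); E4 at fret 13 → F5 (MIDI 77).
67 − 77 = -10, so the two pitches are 10 semitones apart.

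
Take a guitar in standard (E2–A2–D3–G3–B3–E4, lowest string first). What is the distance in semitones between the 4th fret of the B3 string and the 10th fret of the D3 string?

3 semitones

B3 at fret 4 → D#4 (MIDI 63); D3 at fret 10 → C4 (MIDI 60).
63 − 60 = 3, so the two pitches are 3 semitones apart, with D#4 the higher.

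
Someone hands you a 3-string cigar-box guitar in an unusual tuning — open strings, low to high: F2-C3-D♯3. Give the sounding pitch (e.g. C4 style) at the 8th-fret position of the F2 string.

C♯3

F2 is MIDI 41. Adding 8 gives 49, which is C♯3.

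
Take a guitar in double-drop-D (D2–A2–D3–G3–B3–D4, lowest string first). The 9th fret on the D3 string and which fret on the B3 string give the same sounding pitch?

0

D3 at fret 9 is D3 + 9 semitones = B3.
The open B3 string is 9 semitones above the open D3, so the same pitch on the B3 string lies at fret 9 − 9 = 0.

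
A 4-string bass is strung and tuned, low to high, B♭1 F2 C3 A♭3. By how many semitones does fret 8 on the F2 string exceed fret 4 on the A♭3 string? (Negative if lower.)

-11 semitones

F2 at fret 8 → D♭3 (MIDI 49); A♭3 at fret 4 → C4 (MIDI 60).
49 − 60 = -11, so the two pitches are 11 semitones apart.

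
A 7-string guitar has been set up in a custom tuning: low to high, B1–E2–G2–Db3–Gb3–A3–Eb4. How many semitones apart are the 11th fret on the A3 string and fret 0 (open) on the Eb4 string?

A3 at fret 11 → Ab4 (MIDI 68); Eb4 at fret 0 → Eb4 (MIDI 63).
68 − 63 = 5, so the two pitches are 5 semitones apart, with Ab4 the higher.

5 semitones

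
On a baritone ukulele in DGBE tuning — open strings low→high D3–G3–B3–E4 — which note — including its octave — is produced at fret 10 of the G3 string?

F4

Each fret is one semitone, so G3 + 10 = F4.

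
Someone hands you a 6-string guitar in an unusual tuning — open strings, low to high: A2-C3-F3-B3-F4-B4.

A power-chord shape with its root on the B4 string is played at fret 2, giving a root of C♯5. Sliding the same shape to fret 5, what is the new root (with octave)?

Moving from fret 2 to fret 5 shifts the root by 3 semitones.
C♯5 up 3 semitones is E5.

E5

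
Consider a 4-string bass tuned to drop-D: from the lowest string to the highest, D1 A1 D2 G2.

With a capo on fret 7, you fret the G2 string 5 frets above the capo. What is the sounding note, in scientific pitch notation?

G3

The capo raises the open G2 by 7 semitones to D3; fretting 5 more gives G2 + 7 + 5 = G2 + 12 semitones = G3.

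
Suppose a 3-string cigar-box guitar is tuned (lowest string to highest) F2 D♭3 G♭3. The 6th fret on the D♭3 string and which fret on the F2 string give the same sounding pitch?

14

D♭3 at fret 6 is D♭3 + 6 semitones = G3.
The open F2 string is 8 semitones below the open D♭3, so the same pitch on the F2 string lies at fret 6 + 8 = 14.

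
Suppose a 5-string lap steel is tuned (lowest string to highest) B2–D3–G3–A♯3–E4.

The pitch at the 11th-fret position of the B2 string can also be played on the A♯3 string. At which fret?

B2 at fret 11 is B2 + 11 semitones = A♯3.
The open A♯3 string is 11 semitones above the open B2, so the same pitch on the A♯3 string lies at fret 11 − 11 = 0.

0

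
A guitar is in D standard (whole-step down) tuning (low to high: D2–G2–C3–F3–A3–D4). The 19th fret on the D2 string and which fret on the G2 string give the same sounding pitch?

Fret 19 on D2 is MIDI 38 + 19 = 57 (A3). On the G2 string (open MIDI 43), that pitch is 57 − 43 = fret 14.

14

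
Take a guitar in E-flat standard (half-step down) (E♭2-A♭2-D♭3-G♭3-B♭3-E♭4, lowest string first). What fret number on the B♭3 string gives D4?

D4 is 4 semitones above the open B♭3 (Bb–B–C–Db–D), so it sits at fret 4.

4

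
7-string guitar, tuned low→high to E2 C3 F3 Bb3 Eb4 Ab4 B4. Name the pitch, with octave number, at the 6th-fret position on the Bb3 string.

E4

Each fret is one semitone, so Bb3 + 6 = E4.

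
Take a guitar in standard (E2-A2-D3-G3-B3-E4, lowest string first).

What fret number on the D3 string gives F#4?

F#4 is 16 semitones above the open D3 (D–D#–E–F–…–E–F–F#), so it sits at fret 16.

16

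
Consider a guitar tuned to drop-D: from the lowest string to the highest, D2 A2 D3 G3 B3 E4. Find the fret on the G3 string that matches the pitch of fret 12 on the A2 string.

2

Fret 12 on A2 is MIDI 45 + 12 = 57 (A3). On the G3 string (open MIDI 55), that pitch is 57 − 55 = fret 2.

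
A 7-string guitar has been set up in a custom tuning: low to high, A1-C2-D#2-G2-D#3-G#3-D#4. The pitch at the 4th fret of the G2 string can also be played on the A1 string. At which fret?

Fret 4 on G2 is MIDI 43 + 4 = 47 (B2). On the A1 string (open MIDI 33), that pitch is 47 − 33 = fret 14.

14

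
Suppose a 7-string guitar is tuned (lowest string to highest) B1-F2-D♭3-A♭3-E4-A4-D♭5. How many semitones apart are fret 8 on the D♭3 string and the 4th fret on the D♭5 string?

20 semitones

D♭3 at fret 8 → A3 (MIDI 57); D♭5 at fret 4 → F5 (MIDI 77).
57 − 77 = -20, so the two pitches are 20 semitones apart, with F5 the higher.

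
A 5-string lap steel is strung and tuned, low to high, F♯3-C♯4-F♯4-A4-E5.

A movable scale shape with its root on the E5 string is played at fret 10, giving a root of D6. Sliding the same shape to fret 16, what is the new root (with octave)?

Moving from fret 10 to fret 16 shifts the root by 6 semitones.
D6 up 6 semitones is G♯6.

G♯6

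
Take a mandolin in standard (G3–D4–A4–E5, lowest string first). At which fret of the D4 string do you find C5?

C5 is 10 semitones above the open D4 (D–D#–E–F–…–A#–B–C), so it sits at fret 10.

10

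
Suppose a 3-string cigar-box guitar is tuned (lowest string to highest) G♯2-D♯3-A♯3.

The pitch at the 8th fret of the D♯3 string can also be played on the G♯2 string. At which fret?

15

D♯3 at fret 8 is D♯3 + 8 semitones = B3.
The open G♯2 string is 7 semitones below the open D♯3, so the same pitch on the G♯2 string lies at fret 8 + 7 = 15.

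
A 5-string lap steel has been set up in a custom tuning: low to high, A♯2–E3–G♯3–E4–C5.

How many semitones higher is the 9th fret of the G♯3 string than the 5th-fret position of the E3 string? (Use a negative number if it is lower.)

8 semitones

G♯3 at fret 9 → F4 (MIDI 65); E3 at fret 5 → A3 (MIDI 57).
65 − 57 = 8, so the two pitches are 8 semitones apart.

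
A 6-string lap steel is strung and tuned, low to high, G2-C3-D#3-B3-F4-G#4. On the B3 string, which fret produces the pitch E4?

E4 is 5 semitones above the open B3 (B–C–C#–D–D#–E), so it sits at fret 5.

5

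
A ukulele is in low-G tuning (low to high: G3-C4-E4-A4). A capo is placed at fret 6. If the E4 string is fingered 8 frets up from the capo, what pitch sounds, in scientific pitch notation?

F#5

The capo raises the open E4 by 6 semitones to A#4; fretting 8 more gives E4 + 6 + 8 = E4 + 14 semitones = F#5.
(Also written Gb.)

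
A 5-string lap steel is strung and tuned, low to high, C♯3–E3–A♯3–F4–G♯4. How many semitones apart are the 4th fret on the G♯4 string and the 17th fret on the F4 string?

G♯4 at fret 4 → C5 (MIDI 72); F4 at fret 17 → A♯5 (MIDI 82).
72 − 82 = -10, so the two pitches are 10 semitones apart, with A♯5 the higher.

10 semitones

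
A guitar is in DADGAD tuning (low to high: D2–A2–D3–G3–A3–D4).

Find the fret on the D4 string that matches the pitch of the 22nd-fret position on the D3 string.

10

Fret 22 on D3 is MIDI 50 + 22 = 72 (C5). On the D4 string (open MIDI 62), that pitch is 72 − 62 = fret 10.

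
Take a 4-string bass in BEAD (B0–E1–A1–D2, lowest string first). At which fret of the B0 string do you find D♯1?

D♯1 is 4 semitones above the open B0 (B–C–C#–D–D#), so it sits at fret 4.

4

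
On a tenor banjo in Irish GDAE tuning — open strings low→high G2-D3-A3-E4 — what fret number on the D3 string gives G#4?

G#4 is 18 semitones above the open D3 (D–D#–E–F–…–F#–G–G#), so it sits at fret 18.

18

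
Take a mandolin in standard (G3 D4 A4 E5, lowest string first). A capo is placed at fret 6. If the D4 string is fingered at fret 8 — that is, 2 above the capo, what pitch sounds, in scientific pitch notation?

The capo raises the open D4 by 6 semitones to G#4; fretting 2 more gives D4 + 6 + 2 = D4 + 8 semitones = A#4.
(Also written Bb.)

A#4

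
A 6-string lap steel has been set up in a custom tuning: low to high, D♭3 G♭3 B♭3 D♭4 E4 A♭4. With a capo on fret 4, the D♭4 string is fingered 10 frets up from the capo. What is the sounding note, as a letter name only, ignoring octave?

The capo raises the open D♭4 by 4 semitones to F4; fretting 10 more gives D♭4 + 4 + 10 = D♭4 + 14 semitones, landing on E♭.

E♭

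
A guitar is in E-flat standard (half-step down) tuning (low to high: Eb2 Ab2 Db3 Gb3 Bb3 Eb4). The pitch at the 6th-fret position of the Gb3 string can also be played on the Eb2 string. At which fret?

Gb3 at fret 6 is Gb3 + 6 semitones = C4.
The open Eb2 string is 15 semitones below the open Gb3, so the same pitch on the Eb2 string lies at fret 6 + 15 = 21.

21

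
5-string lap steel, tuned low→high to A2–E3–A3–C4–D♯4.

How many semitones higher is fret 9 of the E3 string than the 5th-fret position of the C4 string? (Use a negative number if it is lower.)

E3 at fret 9 → C♯4 (MIDI 61); C4 at fret 5 → F4 (MIDI 65).
61 − 65 = -4, so the two pitches are 4 semitones apart.

-4 semitones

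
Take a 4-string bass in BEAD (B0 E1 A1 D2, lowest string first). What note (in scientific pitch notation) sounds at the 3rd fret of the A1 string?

C2

The open A1 string plus 3 semitones: A–A#–B–C.
The walk passes from B into C once, so the octave number goes from 1 to 2.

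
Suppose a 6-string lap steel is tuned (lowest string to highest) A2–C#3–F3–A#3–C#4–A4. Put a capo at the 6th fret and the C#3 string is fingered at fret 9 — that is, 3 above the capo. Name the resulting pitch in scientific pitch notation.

A#3

The capo raises the open C#3 by 6 semitones to G3; fretting 3 more gives C#3 + 6 + 3 = C#3 + 9 semitones = A#3.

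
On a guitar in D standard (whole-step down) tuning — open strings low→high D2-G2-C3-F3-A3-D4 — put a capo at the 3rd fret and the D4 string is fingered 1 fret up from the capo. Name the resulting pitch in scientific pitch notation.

F#4

The capo raises the open D4 by 3 semitones to F4; fretting 1 more gives D4 + 3 + 1 = D4 + 4 semitones = F#4.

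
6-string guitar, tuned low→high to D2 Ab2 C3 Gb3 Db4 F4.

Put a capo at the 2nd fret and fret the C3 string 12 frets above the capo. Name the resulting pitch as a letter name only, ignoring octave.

D

The capo raises the open C3 by 2 semitones to D3; fretting 12 more gives C3 + 2 + 12 = C3 + 14 semitones, landing on D.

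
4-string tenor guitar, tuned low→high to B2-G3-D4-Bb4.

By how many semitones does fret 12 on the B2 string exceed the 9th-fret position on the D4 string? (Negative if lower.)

-12 semitones

B2 at fret 12 → B3 (MIDI 59); D4 at fret 9 → B4 (MIDI 71).
59 − 71 = -12, so the two pitches are 12 semitones apart.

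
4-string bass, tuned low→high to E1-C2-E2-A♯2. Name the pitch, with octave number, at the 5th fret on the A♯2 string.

D♯3

The open A♯2 string plus 5 semitones: A#–B–C–C#–D–D#.
The walk passes from B into C once, so the octave number goes from 2 to 3.
(Equivalently spelled E♭3.)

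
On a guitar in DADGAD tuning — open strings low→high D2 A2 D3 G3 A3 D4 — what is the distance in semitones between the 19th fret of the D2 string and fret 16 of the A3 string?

D2 at fret 19 → A3 (MIDI 57); A3 at fret 16 → C#5 (MIDI 73).
57 − 73 = -16, so the two pitches are 16 semitones apart, with C#5 the higher.

16 semitones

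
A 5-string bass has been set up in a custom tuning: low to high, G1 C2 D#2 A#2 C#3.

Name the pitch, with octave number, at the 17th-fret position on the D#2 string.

Each fret is one semitone, so D#2 + 17 = G#3.
(Equivalently spelled Ab3.)

G#3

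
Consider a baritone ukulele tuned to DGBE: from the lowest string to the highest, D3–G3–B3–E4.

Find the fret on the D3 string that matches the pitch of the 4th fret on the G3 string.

9

Fret 4 on G3 is MIDI 55 + 4 = 59 (B3). On the D3 string (open MIDI 50), that pitch is 59 − 50 = fret 9.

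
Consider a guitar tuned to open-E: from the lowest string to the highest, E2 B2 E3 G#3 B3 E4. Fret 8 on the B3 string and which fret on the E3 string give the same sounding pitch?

Fret 8 on B3 is MIDI 59 + 8 = 67 (G4). On the E3 string (open MIDI 52), that pitch is 67 − 52 = fret 15.

15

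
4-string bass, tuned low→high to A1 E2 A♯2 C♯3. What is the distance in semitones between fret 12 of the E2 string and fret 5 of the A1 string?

14 semitones

E2 at fret 12 → E3 (MIDI 52); A1 at fret 5 → D2 (MIDI 38).
52 − 38 = 14, so the two pitches are 14 semitones apart, with E3 the higher.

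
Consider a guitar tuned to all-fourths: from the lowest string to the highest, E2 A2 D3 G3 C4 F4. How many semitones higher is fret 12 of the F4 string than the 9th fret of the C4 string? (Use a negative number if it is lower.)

F4 at fret 12 → F5 (MIDI 77); C4 at fret 9 → A4 (MIDI 69).
77 − 69 = 8, so the two pitches are 8 semitones apart.

8 semitones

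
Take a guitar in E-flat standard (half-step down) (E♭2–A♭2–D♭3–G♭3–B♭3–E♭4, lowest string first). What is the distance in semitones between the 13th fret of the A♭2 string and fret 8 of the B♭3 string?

A♭2 at fret 13 → A3 (MIDI 57); B♭3 at fret 8 → G♭4 (MIDI 66).
57 − 66 = -9, so the two pitches are 9 semitones apart, with G♭4 the higher.

9 semitones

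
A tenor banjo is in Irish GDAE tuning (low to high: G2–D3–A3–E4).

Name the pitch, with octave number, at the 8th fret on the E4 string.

Each fret is one semitone, so E4 + 8 = C5.

C5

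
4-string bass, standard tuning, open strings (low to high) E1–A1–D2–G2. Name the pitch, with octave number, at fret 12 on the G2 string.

G3

The open G2 string plus 12 semitones: G–G#–A–A#–…–F–F#–G.
The walk passes from B into C once, so the octave number goes from 2 to 3.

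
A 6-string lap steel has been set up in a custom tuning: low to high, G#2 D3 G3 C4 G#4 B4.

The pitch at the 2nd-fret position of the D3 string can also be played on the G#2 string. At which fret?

D3 at fret 2 is D3 + 2 semitones = E3.
The open G#2 string is 6 semitones below the open D3, so the same pitch on the G#2 string lies at fret 2 + 6 = 8.

8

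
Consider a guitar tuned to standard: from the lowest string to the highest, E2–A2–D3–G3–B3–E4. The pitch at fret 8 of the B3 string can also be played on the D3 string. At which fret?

17

B3 at fret 8 is B3 + 8 semitones = G4.
The open D3 string is 9 semitones below the open B3, so the same pitch on the D3 string lies at fret 8 + 9 = 17.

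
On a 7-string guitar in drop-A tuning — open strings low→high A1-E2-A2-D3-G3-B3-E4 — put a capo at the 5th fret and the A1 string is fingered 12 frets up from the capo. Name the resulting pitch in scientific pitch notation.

The capo raises the open A1 by 5 semitones to D2; fretting 12 more gives A1 + 5 + 12 = A1 + 17 semitones = D3.

D3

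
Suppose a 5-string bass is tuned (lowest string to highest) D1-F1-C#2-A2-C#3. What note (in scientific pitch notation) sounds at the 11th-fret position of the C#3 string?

Each fret is one semitone, so C#3 + 11 = C4.

C4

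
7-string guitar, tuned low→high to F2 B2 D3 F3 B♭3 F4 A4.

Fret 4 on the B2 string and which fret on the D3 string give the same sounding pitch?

1

B2 at fret 4 is B2 + 4 semitones = E♭3.
The open D3 string is 3 semitones above the open B2, so the same pitch on the D3 string lies at fret 4 − 3 = 1.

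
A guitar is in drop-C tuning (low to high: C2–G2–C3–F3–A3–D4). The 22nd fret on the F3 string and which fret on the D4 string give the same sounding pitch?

F3 at fret 22 is F3 + 22 semitones = D#5.
The open D4 string is 9 semitones above the open F3, so the same pitch on the D4 string lies at fret 22 − 9 = 13.

13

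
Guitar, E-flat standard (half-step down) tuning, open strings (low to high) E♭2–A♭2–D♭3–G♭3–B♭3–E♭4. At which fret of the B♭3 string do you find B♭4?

B♭4 is 12 semitones above the open B♭3 (Bb–B–C–Db–…–Ab–A–Bb), so it sits at fret 12.

12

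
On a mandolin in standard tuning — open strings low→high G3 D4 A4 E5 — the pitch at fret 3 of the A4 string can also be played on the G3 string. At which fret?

A4 at fret 3 is A4 + 3 semitones = C5.
The open G3 string is 14 semitones below the open A4, so the same pitch on the G3 string lies at fret 3 + 14 = 17.

17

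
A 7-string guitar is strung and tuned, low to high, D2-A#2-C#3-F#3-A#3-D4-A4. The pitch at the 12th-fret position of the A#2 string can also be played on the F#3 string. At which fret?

A#2 at fret 12 is A#2 + 12 semitones = A#3.
The open F#3 string is 8 semitones above the open A#2, so the same pitch on the F#3 string lies at fret 12 − 8 = 4.

4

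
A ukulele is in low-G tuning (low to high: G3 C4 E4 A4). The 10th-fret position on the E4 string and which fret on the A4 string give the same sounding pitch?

E4 at fret 10 is E4 + 10 semitones = D5.
The open A4 string is 5 semitones above the open E4, so the same pitch on the A4 string lies at fret 10 − 5 = 5.

5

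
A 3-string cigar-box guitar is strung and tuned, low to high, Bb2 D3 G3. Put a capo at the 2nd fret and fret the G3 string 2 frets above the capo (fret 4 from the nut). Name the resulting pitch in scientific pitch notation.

The capo raises the open G3 by 2 semitones to A3; fretting 2 more gives G3 + 2 + 2 = G3 + 4 semitones = B3.

B3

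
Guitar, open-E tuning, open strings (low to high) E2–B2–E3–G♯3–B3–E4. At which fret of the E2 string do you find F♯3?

14

F♯3 is 14 semitones above the open E2 (E–F–F#–G–…–E–F–F#), so it sits at fret 14.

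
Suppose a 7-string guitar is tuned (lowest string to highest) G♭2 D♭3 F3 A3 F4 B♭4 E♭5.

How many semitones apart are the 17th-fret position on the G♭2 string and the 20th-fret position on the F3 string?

G♭2 at fret 17 → B3 (MIDI 59); F3 at fret 20 → D♭5 (MIDI 73).
59 − 73 = -14, so the two pitches are 14 semitones apart, with D♭5 the higher.

14 semitones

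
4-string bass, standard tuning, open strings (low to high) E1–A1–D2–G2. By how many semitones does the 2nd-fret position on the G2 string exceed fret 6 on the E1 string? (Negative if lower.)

G2 at fret 2 → A2 (MIDI 45); E1 at fret 6 → A♯1 (MIDI 34).
45 − 34 = 11, so the two pitches are 11 semitones apart.

11 semitones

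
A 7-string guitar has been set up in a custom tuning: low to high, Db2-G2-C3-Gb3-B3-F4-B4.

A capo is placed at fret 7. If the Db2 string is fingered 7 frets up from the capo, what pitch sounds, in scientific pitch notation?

The capo raises the open Db2 by 7 semitones to Ab2; fretting 7 more gives Db2 + 7 + 7 = Db2 + 14 semitones = Eb3.
(Also written D#.)

Eb3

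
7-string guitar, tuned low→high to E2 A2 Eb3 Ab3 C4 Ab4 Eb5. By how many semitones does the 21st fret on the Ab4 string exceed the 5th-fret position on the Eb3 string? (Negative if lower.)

33 semitones

Ab4 at fret 21 → F6 (MIDI 89); Eb3 at fret 5 → Ab3 (MIDI 56).
89 − 56 = 33, so the two pitches are 33 semitones apart.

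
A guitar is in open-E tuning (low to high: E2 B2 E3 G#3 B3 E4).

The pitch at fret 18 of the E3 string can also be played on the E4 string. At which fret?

Fret 18 on E3 is MIDI 52 + 18 = 70 (A#4). On the E4 string (open MIDI 64), that pitch is 70 − 64 = fret 6.

6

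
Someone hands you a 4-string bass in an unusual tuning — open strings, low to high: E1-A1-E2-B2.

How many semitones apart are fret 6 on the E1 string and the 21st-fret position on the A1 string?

E1 at fret 6 → A#1 (MIDI 34); A1 at fret 21 → F#3 (MIDI 54).
34 − 54 = -20, so the two pitches are 20 semitones apart, with F#3 the higher.

20 semitones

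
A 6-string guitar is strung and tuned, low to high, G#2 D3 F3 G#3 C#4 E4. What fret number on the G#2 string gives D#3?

7

D#3 is 7 semitones above the open G#2 (G#–A–A#–B–C–C#–D–D#), so it sits at fret 7.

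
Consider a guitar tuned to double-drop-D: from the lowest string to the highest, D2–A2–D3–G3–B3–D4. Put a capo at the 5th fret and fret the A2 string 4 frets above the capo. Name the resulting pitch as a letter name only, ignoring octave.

The capo raises the open A2 by 5 semitones to D3; fretting 4 more gives A2 + 5 + 4 = A2 + 9 semitones, landing on F#.

F#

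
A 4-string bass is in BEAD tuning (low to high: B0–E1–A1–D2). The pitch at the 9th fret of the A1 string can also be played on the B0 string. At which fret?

19

Fret 9 on A1 is MIDI 33 + 9 = 42 (F#2). On the B0 string (open MIDI 23), that pitch is 42 − 23 = fret 19.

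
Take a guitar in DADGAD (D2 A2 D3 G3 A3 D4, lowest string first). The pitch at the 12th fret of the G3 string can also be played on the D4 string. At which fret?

G3 at fret 12 is G3 + 12 semitones = G4.
The open D4 string is 7 semitones above the open G3, so the same pitch on the D4 string lies at fret 12 − 7 = 5.

5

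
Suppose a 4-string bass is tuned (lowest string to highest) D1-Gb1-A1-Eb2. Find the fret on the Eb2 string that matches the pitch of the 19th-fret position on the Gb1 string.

10

Gb1 at fret 19 is Gb1 + 19 semitones = Db3.
The open Eb2 string is 9 semitones above the open Gb1, so the same pitch on the Eb2 string lies at fret 19 − 9 = 10.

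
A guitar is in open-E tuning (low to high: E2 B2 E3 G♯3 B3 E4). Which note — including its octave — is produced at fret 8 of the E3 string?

The open E3 string plus 8 semitones: E–F–F#–G–G#–A–A#–B–C.
The walk passes from B into C once, so the octave number goes from 3 to 4.

C4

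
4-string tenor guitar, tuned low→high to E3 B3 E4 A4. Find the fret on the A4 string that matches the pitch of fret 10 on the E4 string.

Fret 10 on E4 is MIDI 64 + 10 = 74 (D5). On the A4 string (open MIDI 69), that pitch is 74 − 69 = fret 5.

5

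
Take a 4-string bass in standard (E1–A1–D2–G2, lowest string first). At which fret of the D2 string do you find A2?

7

A2 is 7 semitones above the open D2 (D–D#–E–F–F#–G–G#–A), so it sits at fret 7.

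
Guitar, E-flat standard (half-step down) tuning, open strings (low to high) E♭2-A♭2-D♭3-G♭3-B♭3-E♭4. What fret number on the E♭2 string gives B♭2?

B♭2 is 7 semitones above the open E♭2 (Eb–E–F–Gb–G–Ab–A–Bb), so it sits at fret 7.

7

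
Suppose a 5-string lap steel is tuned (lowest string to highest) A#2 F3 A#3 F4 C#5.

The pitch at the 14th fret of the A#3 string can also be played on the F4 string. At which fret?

Fret 14 on A#3 is MIDI 58 + 14 = 72 (C5). On the F4 string (open MIDI 65), that pitch is 72 − 65 = fret 7.

7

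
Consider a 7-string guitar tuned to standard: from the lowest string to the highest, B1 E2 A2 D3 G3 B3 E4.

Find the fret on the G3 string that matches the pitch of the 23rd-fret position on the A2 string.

13

Fret 23 on A2 is MIDI 45 + 23 = 68 (G#4). On the G3 string (open MIDI 55), that pitch is 68 − 55 = fret 13.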